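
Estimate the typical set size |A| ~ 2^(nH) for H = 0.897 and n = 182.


log2|A_typical| = nH = 182 * 0.897 = 163.254, so |A_typical| ~ 2^163.254 = 1.394e+49

1.394e+49


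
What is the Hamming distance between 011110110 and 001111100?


Count differing positions: . ^ . . . ^ . ^ . = 3 differences

3


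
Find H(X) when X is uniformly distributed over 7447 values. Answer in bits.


H = log2(n) = log2(7447) = 12.8624

12.8624 bits


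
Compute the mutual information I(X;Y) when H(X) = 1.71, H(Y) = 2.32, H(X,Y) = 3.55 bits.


I(X;Y) = H(X) + H(Y) - H(X,Y) = 1.71 + 2.32 - 3.55 = 0.48

0.48 bits


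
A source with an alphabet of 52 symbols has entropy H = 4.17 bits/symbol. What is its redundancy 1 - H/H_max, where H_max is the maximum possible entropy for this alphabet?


H_max = log2(K) = log2(52) = 5.7004 bits/symbol. Redundancy = 1 - H/H_max = 1 - 4.17/5.7004 = 1 - 0.7315 = 0.2685

0.2685


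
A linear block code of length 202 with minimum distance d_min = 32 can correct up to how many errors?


Correction capability = floor((d-1)/2) = floor((32-1)/2) = 15

15 errors


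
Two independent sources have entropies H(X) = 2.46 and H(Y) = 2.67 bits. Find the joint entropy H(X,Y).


For independent variables, H(X,Y) = H(X) + H(Y) = 2.46 + 2.67 = 5.13

5.13 bits


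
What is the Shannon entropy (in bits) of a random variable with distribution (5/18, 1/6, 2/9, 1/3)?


H = -sum(p_i * log2(p_i)). Terms: -(5/18)*log2(5/18) = 0.513332; -(1/6)*log2(1/6) = 0.430827; -(2/9)*log2(2/9) = 0.482206; -(1/3)*log2(1/3) = 0.528321. H = 0.513332 + 0.430827 + 0.482206 + 0.528321 = 1.9547

1.9547 bits


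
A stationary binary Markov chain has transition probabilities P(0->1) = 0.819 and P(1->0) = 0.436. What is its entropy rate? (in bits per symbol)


Stationary distribution: pi_0 = p10/(p01+p10) = 0.3474, pi_1 = 0.6526. Entropy rate H' = pi_0*H(p01) + pi_1*H(p10) = 0.3474*0.6823 + 0.6526*0.9881 = 0.8819

0.8819 bits/symbol


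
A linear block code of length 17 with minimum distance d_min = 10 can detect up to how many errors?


Detection capability = d_min - 1 = 10 - 1 = 9

9 errors


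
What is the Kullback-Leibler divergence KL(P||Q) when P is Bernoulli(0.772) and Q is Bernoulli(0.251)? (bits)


KL = p*log2(p/q) + (1-p)*log2((1-p)/(1-q)) = 0.772*log2(0.772/0.251) + 0.228*log2(0.228/0.749) = 0.8601

0.8601 bits


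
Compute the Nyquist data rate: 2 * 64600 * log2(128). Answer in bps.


Rate = 2 * B * log2(M) = 2 * 64600 * 7.0 = 904400.0

904400.0 bps


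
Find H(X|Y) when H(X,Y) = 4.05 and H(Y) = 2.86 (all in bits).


H(X|Y) = H(X,Y) - H(Y) = 4.05 - 2.86 = 1.19

1.19 bits


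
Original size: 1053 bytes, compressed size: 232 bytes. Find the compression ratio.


Ratio = original / compressed = 1053 / 232 = 4.5388

4.5388


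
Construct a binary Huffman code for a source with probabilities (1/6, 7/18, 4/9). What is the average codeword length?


Huffman construction (repeatedly merge the two least-probable nodes; each merge adds 1 bit to every symbol beneath it): 1/6 + 7/18 = 5/9; 4/9 + 5/9 = 1. Resulting codeword lengths (in the order the probabilities were given): (2, 2, 1). L_avg = sum(p_i * l_i) = 1/6*2 + 7/18*2 + 4/9*1 = 14/9 = 1.5556

1.5556 bits


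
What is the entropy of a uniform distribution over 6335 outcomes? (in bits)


H = log2(n) = log2(6335) = 12.6291

12.6291 bits


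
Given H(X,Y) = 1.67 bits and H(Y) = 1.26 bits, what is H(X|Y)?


H(X|Y) = H(X,Y) - H(Y) = 1.67 - 1.26 = 0.41

0.41 bits


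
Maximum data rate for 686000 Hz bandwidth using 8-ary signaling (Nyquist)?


Rate = 2 * B * log2(M) = 2 * 686000 * 3.0 = 4116000.0

4116000.0 bps


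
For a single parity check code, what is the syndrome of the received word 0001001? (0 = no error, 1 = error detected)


Syndrome = XOR of all bits = 0 XOR 0 XOR 0 XOR 1 XOR 0 XOR 0 XOR 1 = 0

0


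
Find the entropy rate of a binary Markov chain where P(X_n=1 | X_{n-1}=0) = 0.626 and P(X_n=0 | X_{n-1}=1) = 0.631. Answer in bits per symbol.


Stationary distribution: pi_0 = p10/(p01+p10) = 0.502, pi_1 = 0.498. Entropy rate H' = pi_0*H(p01) + pi_1*H(p10) = 0.502*0.9537 + 0.498*0.9499 = 0.9518

0.9518 bits/symbol


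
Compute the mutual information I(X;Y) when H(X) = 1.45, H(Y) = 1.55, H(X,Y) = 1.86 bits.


I(X;Y) = H(X) + H(Y) - H(X,Y) = 1.45 + 1.55 - 1.86 = 1.14

1.14 bits


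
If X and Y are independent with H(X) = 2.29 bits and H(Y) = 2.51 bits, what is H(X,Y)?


For independent variables, H(X,Y) = H(X) + H(Y) = 2.29 + 2.51 = 4.8

4.8 bits


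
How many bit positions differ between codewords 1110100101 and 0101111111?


Count differing positions: ^ . ^ ^ . ^ ^ . ^ . = 6 differences

6


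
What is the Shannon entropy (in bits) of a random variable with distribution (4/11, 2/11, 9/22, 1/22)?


H = -sum(p_i * log2(p_i)). Terms: -(4/11)*log2(4/11) = 0.530702; -(2/11)*log2(2/11) = 0.447169; -(9/22)*log2(9/22) = 0.527525; -(1/22)*log2(1/22) = 0.202701. H = 0.530702 + 0.447169 + 0.527525 + 0.202701 = 1.7081

1.7081 bits


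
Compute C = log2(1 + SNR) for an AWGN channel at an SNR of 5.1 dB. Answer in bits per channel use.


SNR_linear = 10^(5.1/10) = 3.2359; C = log2(1 + SNR_linear) = log2(1 + 3.2359) = 2.0827

2.0827 bits/channel use


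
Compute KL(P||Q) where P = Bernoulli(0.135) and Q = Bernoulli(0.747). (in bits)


KL = p*log2(p/q) + (1-p)*log2((1-p)/(1-q)) = 0.135*log2(0.135/0.747) + 0.865*log2(0.865/0.253) = 1.2009

1.2009 bits


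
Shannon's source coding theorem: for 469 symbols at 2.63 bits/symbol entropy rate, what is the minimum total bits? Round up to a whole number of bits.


Minimum bits >= n * H = 469 * 2.63 = 1233.47, rounded up to a whole number of bits = 1234

1234 bits


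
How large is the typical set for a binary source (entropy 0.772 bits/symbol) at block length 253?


log2|A_typical| = nH = 253 * 0.772 = 195.316, so |A_typical| ~ 2^195.316 = 6.251e+58

6.251e+58


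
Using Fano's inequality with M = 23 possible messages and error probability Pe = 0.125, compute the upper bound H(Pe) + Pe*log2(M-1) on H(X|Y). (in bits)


H(Pe) = -Pe*log2(Pe) - (1-Pe)*log2(1-Pe) = -0.125*log2(0.125) - 0.875*log2(0.875) = 0.375000 + 0.168564 = 0.5436. Pe*log2(M-1) = 0.125*log2(22) = 0.557429. Bound = H(Pe) + Pe*log2(M-1) = 0.375000 + 0.168564 + 0.557429 = 1.101

1.101 bits


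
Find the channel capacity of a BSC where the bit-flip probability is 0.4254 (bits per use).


H(p) = -p*log2(p) - (1-p)*log2(1-p) = -0.4254*log2(0.4254) - 0.5746*log2(0.5746) = 0.524564 + 0.459318 = 0.9839. C = 1 - H(p) = 1 - 0.9839 = 0.0161

0.0161 bits


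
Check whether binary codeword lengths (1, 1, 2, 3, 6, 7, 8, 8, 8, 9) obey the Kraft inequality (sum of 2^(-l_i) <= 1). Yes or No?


Kraft sum = sum(2^(-l_i)) = 1.4121, need <= 1. Result: violated (a binary prefix-free code with these lengths cannot exist)

No


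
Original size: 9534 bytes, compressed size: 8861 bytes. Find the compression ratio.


Ratio = original / compressed = 9534 / 8861 = 1.076

1.076


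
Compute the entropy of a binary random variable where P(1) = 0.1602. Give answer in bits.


H = -p*log2(p) - (1-p)*log2(1-p). -0.1602*log2(0.1602) = 0.423257; -0.8398*log2(0.8398) = 0.211531. H = 0.423257 + 0.211531 = 0.6348

0.6348 bits


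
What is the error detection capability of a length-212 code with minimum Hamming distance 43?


Detection capability = d_min - 1 = 43 - 1 = 42

42 errors


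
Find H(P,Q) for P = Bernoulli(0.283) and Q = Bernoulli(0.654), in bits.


H(P,Q) = -p*log2(q) - (1-p)*log2(1-q). -0.283*log2(0.654) = 0.173376; -0.717*log2(0.346) = 1.097839. H(P,Q) = 0.173376 + 1.097839 = 1.2712

1.2712 bits


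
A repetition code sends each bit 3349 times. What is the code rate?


Rate = k/n = 1/3349

1/3349


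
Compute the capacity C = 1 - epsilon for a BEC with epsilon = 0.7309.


C = 1 - epsilon = 1 - 0.7309 = 0.2691

0.2691 bits


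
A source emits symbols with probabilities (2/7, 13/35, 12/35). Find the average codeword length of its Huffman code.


Huffman construction (repeatedly merge the two least-probable nodes; each merge adds 1 bit to every symbol beneath it): 2/7 + 12/35 = 22/35; 13/35 + 22/35 = 1. Resulting codeword lengths (in the order the probabilities were given): (2, 1, 2). L_avg = sum(p_i * l_i) = 2/7*2 + 13/35*1 + 12/35*2 = 57/35 = 1.6286

1.6286 bits


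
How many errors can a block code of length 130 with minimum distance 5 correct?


Correction capability = floor((d-1)/2) = floor((5-1)/2) = 2

2 errors


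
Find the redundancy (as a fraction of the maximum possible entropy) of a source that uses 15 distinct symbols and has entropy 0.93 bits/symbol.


H_max = log2(K) = log2(15) = 3.9069 bits/symbol. Redundancy = 1 - H/H_max = 1 - 0.93/3.9069 = 1 - 0.238 = 0.762

0.762


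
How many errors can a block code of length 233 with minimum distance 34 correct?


Correction capability = floor((d-1)/2) = floor((34-1)/2) = 16

16 errors


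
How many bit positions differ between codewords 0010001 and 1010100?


Count differing positions: ^ . . . ^ . ^ = 3 differences

3


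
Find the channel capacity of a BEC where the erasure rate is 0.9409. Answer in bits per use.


C = 1 - epsilon = 1 - 0.9409 = 0.0591

0.0591 bits


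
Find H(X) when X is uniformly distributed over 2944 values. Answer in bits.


H = log2(n) = log2(2944) = 11.5236

11.5236 bits


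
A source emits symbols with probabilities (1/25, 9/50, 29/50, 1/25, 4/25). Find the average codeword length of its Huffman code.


Huffman construction (repeatedly merge the two least-probable nodes; each merge adds 1 bit to every symbol beneath it): 1/25 + 1/25 = 2/25; 2/25 + 4/25 = 6/25; 9/50 + 6/25 = 21/50; 21/50 + 29/50 = 1. Resulting codeword lengths (in the order the probabilities were given): (4, 2, 1, 4, 3). L_avg = sum(p_i * l_i) = 1/25*4 + 9/50*2 + 29/50*1 + 1/25*4 + 4/25*3 = 87/50 = 1.74

1.74 bits


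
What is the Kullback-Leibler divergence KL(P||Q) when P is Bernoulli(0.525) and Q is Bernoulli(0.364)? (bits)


KL = p*log2(p/q) + (1-p)*log2((1-p)/(1-q)) = 0.525*log2(0.525/0.364) + 0.475*log2(0.475/0.636) = 0.0774

0.0774 bits


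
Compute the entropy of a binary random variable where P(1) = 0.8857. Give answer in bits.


H = -p*log2(p) - (1-p)*log2(1-p). -0.8857*log2(0.8857) = 0.155095; -0.1143*log2(0.1143) = 0.357656. H = 0.155095 + 0.357656 = 0.5128

0.5128 bits


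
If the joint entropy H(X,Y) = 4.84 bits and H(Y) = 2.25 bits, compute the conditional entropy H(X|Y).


H(X|Y) = H(X,Y) - H(Y) = 4.84 - 2.25 = 2.59

2.59 bits


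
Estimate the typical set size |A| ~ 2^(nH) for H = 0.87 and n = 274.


log2|A_typical| = nH = 274 * 0.87 = 238.38, so |A_typical| ~ 2^238.38 = 5.748e+71

5.748e+71


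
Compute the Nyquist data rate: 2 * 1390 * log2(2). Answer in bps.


Rate = 2 * B * log2(M) = 2 * 1390 * 1.0 = 2780.0

2780.0 bps


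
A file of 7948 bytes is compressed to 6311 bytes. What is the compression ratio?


Ratio = original / compressed = 7948 / 6311 = 1.2594

1.2594


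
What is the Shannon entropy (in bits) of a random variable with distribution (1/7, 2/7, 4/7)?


H = -sum(p_i * log2(p_i)). Terms: -(1/7)*log2(1/7) = 0.401051; -(2/7)*log2(2/7) = 0.516387; -(4/7)*log2(4/7) = 0.461346. H = 0.401051 + 0.516387 + 0.461346 = 1.3788

1.3788 bits


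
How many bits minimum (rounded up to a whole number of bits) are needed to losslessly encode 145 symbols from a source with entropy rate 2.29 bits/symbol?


Minimum bits >= n * H = 145 * 2.29 = 332.05, rounded up to a whole number of bits = 333

333 bits


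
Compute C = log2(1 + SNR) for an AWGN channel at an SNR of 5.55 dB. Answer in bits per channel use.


SNR_linear = 10^(5.55/10) = 3.5892; C = log2(1 + SNR_linear) = log2(1 + 3.5892) = 2.1982

2.1982 bits/channel use


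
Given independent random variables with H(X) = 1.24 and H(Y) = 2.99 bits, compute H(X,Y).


For independent variables, H(X,Y) = H(X) + H(Y) = 1.24 + 2.99 = 4.23

4.23 bits


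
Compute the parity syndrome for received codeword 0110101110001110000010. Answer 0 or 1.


Syndrome = XOR of all bits = 0 XOR 1 XOR 1 XOR 0 XOR 1 XOR 0 XOR 1 XOR 1 XOR 1 XOR 0 XOR 0 XOR 0 XOR 1 XOR 1 XOR 1 XOR 0 XOR 0 XOR 0 XOR 0 XOR 0 XOR 1 XOR 0 = 0

0


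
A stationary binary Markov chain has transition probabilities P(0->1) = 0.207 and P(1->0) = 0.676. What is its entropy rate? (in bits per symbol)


Stationary distribution: pi_0 = p10/(p01+p10) = 0.7656, pi_1 = 0.2344. Entropy rate H' = pi_0*H(p01) + pi_1*H(p10) = 0.7656*0.7357 + 0.2344*0.9087 = 0.7763

0.7763 bits/symbol


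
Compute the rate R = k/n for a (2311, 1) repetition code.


Rate = k/n = 1/2311

1/2311


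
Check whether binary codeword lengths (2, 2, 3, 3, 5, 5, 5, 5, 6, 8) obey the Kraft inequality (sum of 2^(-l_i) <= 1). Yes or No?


Kraft sum = sum(2^(-l_i)) = 0.8945, need <= 1. Result: satisfied (a binary prefix-free code with these lengths exists)

Yes


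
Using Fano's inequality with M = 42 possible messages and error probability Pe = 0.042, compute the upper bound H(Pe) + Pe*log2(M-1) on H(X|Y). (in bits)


H(Pe) = -Pe*log2(Pe) - (1-Pe)*log2(1-Pe) = -0.042*log2(0.042) - 0.958*log2(0.958) = 0.192086 + 0.059303 = 0.2514. Pe*log2(M-1) = 0.042*log2(41) = 0.225017. Bound = H(Pe) + Pe*log2(M-1) = 0.192086 + 0.059303 + 0.225017 = 0.4764

0.4764 bits


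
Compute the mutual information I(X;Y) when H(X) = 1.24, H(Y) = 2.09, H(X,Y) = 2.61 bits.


I(X;Y) = H(X) + H(Y) - H(X,Y) = 1.24 + 2.09 - 2.61 = 0.72

0.72 bits


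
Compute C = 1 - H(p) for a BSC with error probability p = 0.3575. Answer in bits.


H(p) = -p*log2(p) - (1-p)*log2(1-p) = -0.3575*log2(0.3575) - 0.6425*log2(0.6425) = 0.530525 + 0.410064 = 0.9406. C = 1 - H(p) = 1 - 0.9406 = 0.0594

0.0594 bits


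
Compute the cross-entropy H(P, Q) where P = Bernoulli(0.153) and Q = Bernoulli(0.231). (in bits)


H(P,Q) = -p*log2(q) - (1-p)*log2(1-q). -0.153*log2(0.231) = 0.323447; -0.847*log2(0.769) = 0.320966. H(P,Q) = 0.323447 + 0.320966 = 0.6444

0.6444 bits


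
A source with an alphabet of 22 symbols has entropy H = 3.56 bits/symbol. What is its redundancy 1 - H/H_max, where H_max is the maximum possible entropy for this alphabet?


H_max = log2(K) = log2(22) = 4.4594 bits/symbol. Redundancy = 1 - H/H_max = 1 - 3.56/4.4594 = 1 - 0.7983 = 0.2017

0.2017


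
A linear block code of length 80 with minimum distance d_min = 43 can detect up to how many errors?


Detection capability = d_min - 1 = 43 - 1 = 42

42 errors


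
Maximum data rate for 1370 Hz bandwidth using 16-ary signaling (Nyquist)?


Rate = 2 * B * log2(M) = 2 * 1370 * 4.0 = 10960.0

10960.0 bps


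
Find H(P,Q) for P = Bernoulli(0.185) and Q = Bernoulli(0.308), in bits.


H(P,Q) = -p*log2(q) - (1-p)*log2(1-q). -0.185*log2(0.308) = 0.314315; -0.815*log2(0.692) = 0.432892. H(P,Q) = 0.314315 + 0.432892 = 0.7472

0.7472 bits


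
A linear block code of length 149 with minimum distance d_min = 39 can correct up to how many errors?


Correction capability = floor((d-1)/2) = floor((39-1)/2) = 19

19 errors


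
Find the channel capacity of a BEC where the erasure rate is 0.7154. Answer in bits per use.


C = 1 - epsilon = 1 - 0.7154 = 0.2846

0.2846 bits


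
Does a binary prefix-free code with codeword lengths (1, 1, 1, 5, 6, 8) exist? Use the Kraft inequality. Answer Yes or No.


Kraft sum = sum(2^(-l_i)) = 1.5508, need <= 1. Result: violated (a binary prefix-free code with these lengths cannot exist)

No


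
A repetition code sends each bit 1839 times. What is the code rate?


Rate = k/n = 1/1839

1/1839


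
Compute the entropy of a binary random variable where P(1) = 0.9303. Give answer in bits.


H = -p*log2(p) - (1-p)*log2(1-p). -0.9303*log2(0.9303) = 0.096967; -0.0697*log2(0.0697) = 0.267836. H = 0.096967 + 0.267836 = 0.3648

0.3648 bits


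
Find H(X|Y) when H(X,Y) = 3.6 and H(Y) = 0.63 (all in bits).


H(X|Y) = H(X,Y) - H(Y) = 3.6 - 0.63 = 2.97

2.97 bits


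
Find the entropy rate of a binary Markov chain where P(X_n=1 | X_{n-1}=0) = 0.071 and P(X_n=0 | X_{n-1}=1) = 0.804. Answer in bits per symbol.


Stationary distribution: pi_0 = p10/(p01+p10) = 0.9189, pi_1 = 0.0811. Entropy rate H' = pi_0*H(p01) + pi_1*H(p10) = 0.9189*0.3696 + 0.0811*0.7139 = 0.3976

0.3976 bits/symbol


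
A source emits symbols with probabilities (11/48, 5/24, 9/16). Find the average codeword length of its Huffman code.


Huffman construction (repeatedly merge the two least-probable nodes; each merge adds 1 bit to every symbol beneath it): 5/24 + 11/48 = 7/16; 7/16 + 9/16 = 1. Resulting codeword lengths (in the order the probabilities were given): (2, 2, 1). L_avg = sum(p_i * l_i) = 11/48*2 + 5/24*2 + 9/16*1 = 23/16 = 1.4375

1.4375 bits


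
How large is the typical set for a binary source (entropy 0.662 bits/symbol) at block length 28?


log2|A_typical| = nH = 28 * 0.662 = 18.536, so |A_typical| ~ 2^18.536 = 3.801e+05

3.801e+05


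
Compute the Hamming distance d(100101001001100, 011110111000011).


Count differing positions: ^ ^ ^ . ^ ^ ^ ^ . . . ^ ^ ^ ^ = 11 differences

11


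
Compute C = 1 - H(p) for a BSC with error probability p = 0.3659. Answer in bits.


H(p) = -p*log2(p) - (1-p)*log2(1-p) = -0.3659*log2(0.3659) - 0.6341*log2(0.6341) = 0.530730 + 0.416742 = 0.9475. C = 1 - H(p) = 1 - 0.9475 = 0.0525

0.0525 bits


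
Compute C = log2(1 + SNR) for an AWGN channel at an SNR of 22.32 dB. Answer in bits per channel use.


SNR_linear = 10^(22.32/10) = 170.6082; C = log2(1 + SNR_linear) = log2(1 + 170.6082) = 7.423

7.423 bits/channel use


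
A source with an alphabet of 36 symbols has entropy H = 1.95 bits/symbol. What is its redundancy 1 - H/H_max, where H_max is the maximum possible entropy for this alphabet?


H_max = log2(K) = log2(36) = 5.1699 bits/symbol. Redundancy = 1 - H/H_max = 1 - 1.95/5.1699 = 1 - 0.3772 = 0.6228

0.6228


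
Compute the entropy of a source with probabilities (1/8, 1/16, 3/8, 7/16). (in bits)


H = -sum(p_i * log2(p_i)). Terms: -(1/8)*log2(1/8) = 0.375000; -(1/16)*log2(1/16) = 0.250000; -(3/8)*log2(3/8) = 0.530639; -(7/16)*log2(7/16) = 0.521782. H = 0.375000 + 0.250000 + 0.530639 + 0.521782 = 1.6774

1.6774 bits


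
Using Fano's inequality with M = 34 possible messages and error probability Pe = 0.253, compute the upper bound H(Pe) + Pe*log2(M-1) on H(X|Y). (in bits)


H(Pe) = -Pe*log2(Pe) - (1-Pe)*log2(1-Pe) = -0.253*log2(0.253) - 0.747*log2(0.747) = 0.501646 + 0.314352 = 0.816. Pe*log2(M-1) = 0.253*log2(33) = 1.276232. Bound = H(Pe) + Pe*log2(M-1) = 0.501646 + 0.314352 + 1.276232 = 2.0922

2.0922 bits


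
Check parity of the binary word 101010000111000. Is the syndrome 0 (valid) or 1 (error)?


Syndrome = XOR of all bits = 1 XOR 0 XOR 1 XOR 0 XOR 1 XOR 0 XOR 0 XOR 0 XOR 0 XOR 1 XOR 1 XOR 1 XOR 0 XOR 0 XOR 0 = 0

0


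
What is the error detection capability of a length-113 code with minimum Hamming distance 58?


Detection capability = d_min - 1 = 58 - 1 = 57

57 errors


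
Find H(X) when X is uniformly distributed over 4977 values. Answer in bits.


H = log2(n) = log2(4977) = 12.2811

12.2811 bits


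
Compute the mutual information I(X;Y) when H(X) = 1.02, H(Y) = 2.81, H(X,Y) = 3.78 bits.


I(X;Y) = H(X) + H(Y) - H(X,Y) = 1.02 + 2.81 - 3.78 = 0.05

0.05 bits


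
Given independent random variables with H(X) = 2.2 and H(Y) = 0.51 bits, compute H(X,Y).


For independent variables, H(X,Y) = H(X) + H(Y) = 2.2 + 0.51 = 2.71

2.71 bits


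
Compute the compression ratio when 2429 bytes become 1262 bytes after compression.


Ratio = original / compressed = 2429 / 1262 = 1.9247

1.9247


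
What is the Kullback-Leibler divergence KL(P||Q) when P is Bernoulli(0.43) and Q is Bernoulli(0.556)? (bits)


KL = p*log2(p/q) + (1-p)*log2((1-p)/(1-q)) = 0.43*log2(0.43/0.556) + 0.57*log2(0.57/0.444) = 0.046

0.046 bits


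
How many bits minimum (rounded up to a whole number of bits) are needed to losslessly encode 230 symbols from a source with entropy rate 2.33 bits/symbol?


Minimum bits >= n * H = 230 * 2.33 = 535.9, rounded up to a whole number of bits = 536

536 bits


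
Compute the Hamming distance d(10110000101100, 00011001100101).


Count differing positions: ^ . ^ . ^ . . ^ . . ^ . . ^ = 6 differences

6


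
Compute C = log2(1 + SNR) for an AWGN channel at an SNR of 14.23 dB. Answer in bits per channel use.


SNR_linear = 10^(14.23/10) = 26.485; C = log2(1 + SNR_linear) = log2(1 + 26.485) = 4.7806

4.7806 bits/channel use


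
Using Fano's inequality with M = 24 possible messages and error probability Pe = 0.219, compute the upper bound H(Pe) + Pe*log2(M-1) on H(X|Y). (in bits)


H(Pe) = -Pe*log2(Pe) - (1-Pe)*log2(1-Pe) = -0.219*log2(0.219) - 0.781*log2(0.781) = 0.479828 + 0.278509 = 0.7583. Pe*log2(M-1) = 0.219*log2(23) = 0.990660. Bound = H(Pe) + Pe*log2(M-1) = 0.479828 + 0.278509 + 0.990660 = 1.749

1.749 bits


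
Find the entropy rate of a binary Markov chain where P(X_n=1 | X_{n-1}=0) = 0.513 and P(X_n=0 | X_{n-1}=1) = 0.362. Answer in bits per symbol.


Stationary distribution: pi_0 = p10/(p01+p10) = 0.4137, pi_1 = 0.5863. Entropy rate H' = pi_0*H(p01) + pi_1*H(p10) = 0.4137*0.9995 + 0.5863*0.9443 = 0.9672

0.9672 bits/symbol


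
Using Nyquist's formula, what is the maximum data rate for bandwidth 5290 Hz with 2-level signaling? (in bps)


Rate = 2 * B * log2(M) = 2 * 5290 * 1.0 = 10580.0

10580.0 bps


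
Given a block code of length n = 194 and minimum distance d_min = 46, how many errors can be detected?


Detection capability = d_min - 1 = 46 - 1 = 45

45 errors


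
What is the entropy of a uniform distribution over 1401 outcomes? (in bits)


H = log2(n) = log2(1401) = 10.4522

10.4522 bits


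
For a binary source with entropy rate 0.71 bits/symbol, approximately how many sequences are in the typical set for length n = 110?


log2|A_typical| = nH = 110 * 0.71 = 78.1, so |A_typical| ~ 2^78.1 = 3.239e+23

3.239e+23


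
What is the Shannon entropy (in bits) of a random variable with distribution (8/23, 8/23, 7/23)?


H = -sum(p_i * log2(p_i)). Terms: -(8/23)*log2(8/23) = 0.529935; -(8/23)*log2(8/23) = 0.529935; -(7/23)*log2(7/23) = 0.522324. H = 0.529935 + 0.529935 + 0.522324 = 1.5822

1.5822 bits


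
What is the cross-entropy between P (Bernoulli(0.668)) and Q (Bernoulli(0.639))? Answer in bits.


H(P,Q) = -p*log2(q) - (1-p)*log2(1-q). -0.668*log2(0.639) = 0.431603; -0.332*log2(0.361) = 0.488017. H(P,Q) = 0.431603 + 0.488017 = 0.9196

0.9196 bits


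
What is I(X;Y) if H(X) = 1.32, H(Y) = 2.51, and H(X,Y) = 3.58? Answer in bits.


I(X;Y) = H(X) + H(Y) - H(X,Y) = 1.32 + 2.51 - 3.58 = 0.25

0.25 bits


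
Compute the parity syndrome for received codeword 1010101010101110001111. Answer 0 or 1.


Syndrome = XOR of all bits = 1 XOR 0 XOR 1 XOR 0 XOR 1 XOR 0 XOR 1 XOR 0 XOR 1 XOR 0 XOR 1 XOR 0 XOR 1 XOR 1 XOR 1 XOR 0 XOR 0 XOR 0 XOR 1 XOR 1 XOR 1 XOR 1 = 1

1


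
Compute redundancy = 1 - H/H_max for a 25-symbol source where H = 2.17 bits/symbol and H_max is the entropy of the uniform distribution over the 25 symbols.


H_max = log2(K) = log2(25) = 4.6439 bits/symbol. Redundancy = 1 - H/H_max = 1 - 2.17/4.6439 = 1 - 0.4673 = 0.5327

0.5327


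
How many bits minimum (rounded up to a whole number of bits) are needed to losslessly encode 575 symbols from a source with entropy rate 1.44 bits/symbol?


Minimum bits >= n * H = 575 * 1.44 = 828.0, rounded up to a whole number of bits = 828

828 bits


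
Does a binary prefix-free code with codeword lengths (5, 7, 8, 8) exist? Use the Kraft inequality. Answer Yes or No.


Kraft sum = sum(2^(-l_i)) = 0.0469, need <= 1. Result: satisfied (a binary prefix-free code with these lengths exists)

Yes


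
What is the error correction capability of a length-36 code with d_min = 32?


Correction capability = floor((d-1)/2) = floor((32-1)/2) = 15

15 errors


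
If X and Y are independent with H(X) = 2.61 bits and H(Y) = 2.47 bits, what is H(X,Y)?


For independent variables, H(X,Y) = H(X) + H(Y) = 2.61 + 2.47 = 5.08

5.08 bits


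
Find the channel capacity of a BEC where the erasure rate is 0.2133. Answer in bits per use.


C = 1 - epsilon = 1 - 0.2133 = 0.7867

0.7867 bits


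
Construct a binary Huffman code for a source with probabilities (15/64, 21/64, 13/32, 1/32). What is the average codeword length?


Huffman construction (repeatedly merge the two least-probable nodes; each merge adds 1 bit to every symbol beneath it): 1/32 + 15/64 = 17/64; 17/64 + 21/64 = 19/32; 13/32 + 19/32 = 1. Resulting codeword lengths (in the order the probabilities were given): (3, 2, 1, 3). L_avg = sum(p_i * l_i) = 15/64*3 + 21/64*2 + 13/32*1 + 1/32*3 = 119/64 = 1.8594

1.8594 bits


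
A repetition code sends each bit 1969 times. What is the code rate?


Rate = k/n = 1/1969

1/1969


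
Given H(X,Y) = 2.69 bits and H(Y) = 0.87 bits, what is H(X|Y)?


H(X|Y) = H(X,Y) - H(Y) = 2.69 - 0.87 = 1.82

1.82 bits


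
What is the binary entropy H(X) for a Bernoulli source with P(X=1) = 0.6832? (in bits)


H = -p*log2(p) - (1-p)*log2(1-p). -0.6832*log2(0.6832) = 0.375500; -0.3168*log2(0.3168) = 0.525367. H = 0.375500 + 0.525367 = 0.9009

0.9009 bits


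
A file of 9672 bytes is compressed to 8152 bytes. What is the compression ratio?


Ratio = original / compressed = 9672 / 8152 = 1.1865

1.1865


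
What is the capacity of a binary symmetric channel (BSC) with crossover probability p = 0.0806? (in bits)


H(p) = -p*log2(p) - (1-p)*log2(1-p) = -0.0806*log2(0.0806) - 0.9194*log2(0.9194) = 0.292826 + 0.111464 = 0.4043. C = 1 - H(p) = 1 - 0.4043 = 0.5957

0.5957 bits


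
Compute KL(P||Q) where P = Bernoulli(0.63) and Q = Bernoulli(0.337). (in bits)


KL = p*log2(p/q) + (1-p)*log2((1-p)/(1-q)) = 0.63*log2(0.63/0.337) + 0.37*log2(0.37/0.663) = 0.2573

0.2573 bits


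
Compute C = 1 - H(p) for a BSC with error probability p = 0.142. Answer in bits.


H(p) = -p*log2(p) - (1-p)*log2(1-p) = -0.142*log2(0.142) - 0.858*log2(0.858) = 0.399877 + 0.189575 = 0.5895. C = 1 - H(p) = 1 - 0.5895 = 0.4105

0.4105 bits


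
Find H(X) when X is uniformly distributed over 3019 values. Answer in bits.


H = log2(n) = log2(3019) = 11.5599

11.5599 bits


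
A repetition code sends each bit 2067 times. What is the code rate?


Rate = k/n = 1/2067

1/2067


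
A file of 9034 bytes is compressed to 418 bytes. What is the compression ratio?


Ratio = original / compressed = 9034 / 418 = 21.6124

21.6124


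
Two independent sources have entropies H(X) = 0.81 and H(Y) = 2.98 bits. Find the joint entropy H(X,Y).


For independent variables, H(X,Y) = H(X) + H(Y) = 0.81 + 2.98 = 3.79

3.79 bits


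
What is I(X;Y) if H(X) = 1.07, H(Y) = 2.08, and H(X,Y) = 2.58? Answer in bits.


I(X;Y) = H(X) + H(Y) - H(X,Y) = 1.07 + 2.08 - 2.58 = 0.57

0.57 bits


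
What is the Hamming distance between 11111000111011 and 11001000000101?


Count differing positions: . . ^ ^ . . . . ^ ^ ^ ^ ^ . = 7 differences

7


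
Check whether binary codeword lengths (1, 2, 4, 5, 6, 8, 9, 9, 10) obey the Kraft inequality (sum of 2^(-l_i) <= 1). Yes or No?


Kraft sum = sum(2^(-l_i)) = 0.8682, need <= 1. Result: satisfied (a binary prefix-free code with these lengths exists)

Yes


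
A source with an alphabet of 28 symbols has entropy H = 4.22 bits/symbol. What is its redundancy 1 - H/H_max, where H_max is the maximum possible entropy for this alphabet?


H_max = log2(K) = log2(28) = 4.8074 bits/symbol. Redundancy = 1 - H/H_max = 1 - 4.22/4.8074 = 1 - 0.8778 = 0.1222

0.1222


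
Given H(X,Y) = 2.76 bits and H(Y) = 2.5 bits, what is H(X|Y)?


H(X|Y) = H(X,Y) - H(Y) = 2.76 - 2.5 = 0.26

0.26 bits


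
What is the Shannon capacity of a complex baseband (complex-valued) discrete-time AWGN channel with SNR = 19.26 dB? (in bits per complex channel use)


SNR_linear = 10^(19.26/10) = 84.3335; C = log2(1 + SNR_linear) = log2(1 + 84.3335) = 6.415

6.415 bits/channel use


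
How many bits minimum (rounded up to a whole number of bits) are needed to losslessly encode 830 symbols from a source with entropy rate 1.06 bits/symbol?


Minimum bits >= n * H = 830 * 1.06 = 879.8, rounded up to a whole number of bits = 880

880 bits


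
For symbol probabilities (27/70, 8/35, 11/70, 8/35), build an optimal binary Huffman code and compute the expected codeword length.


Huffman construction (repeatedly merge the two least-probable nodes; each merge adds 1 bit to every symbol beneath it): 11/70 + 8/35 = 27/70; 8/35 + 27/70 = 43/70; 27/70 + 43/70 = 1. Resulting codeword lengths (in the order the probabilities were given): (2, 2, 2, 2). L_avg = sum(p_i * l_i) = 27/70*2 + 8/35*2 + 11/70*2 + 8/35*2 = 2

2.0 bits


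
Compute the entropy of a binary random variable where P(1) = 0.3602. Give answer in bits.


H = -p*log2(p) - (1-p)*log2(1-p). -0.3602*log2(0.3602) = 0.530621; -0.6398*log2(0.6398) = 0.412228. H = 0.530621 + 0.412228 = 0.9428

0.9428 bits


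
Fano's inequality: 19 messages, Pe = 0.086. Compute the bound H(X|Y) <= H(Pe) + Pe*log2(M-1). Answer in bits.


H(Pe) = -Pe*log2(Pe) - (1-Pe)*log2(1-Pe) = -0.086*log2(0.086) - 0.914*log2(0.914) = 0.304399 + 0.118577 = 0.423. Pe*log2(M-1) = 0.086*log2(18) = 0.358614. Bound = H(Pe) + Pe*log2(M-1) = 0.304399 + 0.118577 + 0.358614 = 0.7816

0.7816 bits


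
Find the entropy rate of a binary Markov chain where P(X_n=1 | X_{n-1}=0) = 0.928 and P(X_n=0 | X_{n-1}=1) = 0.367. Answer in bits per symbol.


Stationary distribution: pi_0 = p10/(p01+p10) = 0.2834, pi_1 = 0.7166. Entropy rate H' = pi_0*H(p01) + pi_1*H(p10) = 0.2834*0.3733 + 0.7166*0.9483 = 0.7854

0.7854 bits/symbol


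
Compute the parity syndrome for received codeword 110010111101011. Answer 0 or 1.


Syndrome = XOR of all bits = 1 XOR 1 XOR 0 XOR 0 XOR 1 XOR 0 XOR 1 XOR 1 XOR 1 XOR 1 XOR 0 XOR 1 XOR 0 XOR 1 XOR 1 = 0

0


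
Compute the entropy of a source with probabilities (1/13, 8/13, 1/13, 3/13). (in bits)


H = -sum(p_i * log2(p_i)). Terms: -(1/13)*log2(1/13) = 0.284649; -(8/13)*log2(8/13) = 0.431040; -(1/13)*log2(1/13) = 0.284649; -(3/13)*log2(3/13) = 0.488187. H = 0.284649 + 0.431040 + 0.284649 + 0.488187 = 1.4885

1.4885 bits


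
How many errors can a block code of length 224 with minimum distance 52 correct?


Correction capability = floor((d-1)/2) = floor((52-1)/2) = 25

25 errors


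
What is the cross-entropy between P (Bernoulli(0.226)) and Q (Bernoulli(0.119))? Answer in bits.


H(P,Q) = -p*log2(q) - (1-p)*log2(1-q). -0.226*log2(0.119) = 0.694038; -0.774*log2(0.881) = 0.141476. H(P,Q) = 0.694038 + 0.141476 = 0.8355

0.8355 bits


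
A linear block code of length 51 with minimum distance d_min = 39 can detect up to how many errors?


Detection capability = d_min - 1 = 39 - 1 = 38

38 errors


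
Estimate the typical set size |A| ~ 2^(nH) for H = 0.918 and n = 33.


log2|A_typical| = nH = 33 * 0.918 = 30.294, so |A_typical| ~ 2^30.294 = 1.316e+09

1.316e+09


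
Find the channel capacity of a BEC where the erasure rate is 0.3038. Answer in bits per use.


C = 1 - epsilon = 1 - 0.3038 = 0.6962

0.6962 bits


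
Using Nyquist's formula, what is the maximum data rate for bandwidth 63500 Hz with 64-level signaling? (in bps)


Rate = 2 * B * log2(M) = 2 * 63500 * 6.0 = 762000.0

762000.0 bps


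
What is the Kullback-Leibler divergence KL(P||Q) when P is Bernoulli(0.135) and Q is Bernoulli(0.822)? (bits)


KL = p*log2(p/q) + (1-p)*log2((1-p)/(1-q)) = 0.135*log2(0.135/0.822) + 0.865*log2(0.865/0.178) = 1.6211

1.6211 bits


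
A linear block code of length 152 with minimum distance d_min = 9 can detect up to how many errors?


Detection capability = d_min - 1 = 9 - 1 = 8

8 errors


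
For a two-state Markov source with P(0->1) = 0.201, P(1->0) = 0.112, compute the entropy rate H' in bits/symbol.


Stationary distribution: pi_0 = p10/(p01+p10) = 0.3578, pi_1 = 0.6422. Entropy rate H' = pi_0*H(p01) + pi_1*H(p10) = 0.3578*0.7239 + 0.6422*0.5059 = 0.5839

0.5839 bits/symbol


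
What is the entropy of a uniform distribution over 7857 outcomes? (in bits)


H = log2(n) = log2(7857) = 12.9398

12.9398 bits


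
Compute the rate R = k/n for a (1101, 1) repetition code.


Rate = k/n = 1/1101

1/1101


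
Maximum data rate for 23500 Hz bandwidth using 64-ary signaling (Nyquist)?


Rate = 2 * B * log2(M) = 2 * 23500 * 6.0 = 282000.0

282000.0 bps


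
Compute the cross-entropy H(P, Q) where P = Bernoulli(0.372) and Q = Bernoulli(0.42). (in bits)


H(P,Q) = -p*log2(q) - (1-p)*log2(1-q). -0.372*log2(0.42) = 0.465572; -0.628*log2(0.58) = 0.493530. H(P,Q) = 0.465572 + 0.493530 = 0.9591

0.9591 bits


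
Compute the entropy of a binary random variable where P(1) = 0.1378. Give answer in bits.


H = -p*log2(p) - (1-p)*log2(1-p). -0.1378*log2(0.1378) = 0.394019; -0.8622*log2(0.8622) = 0.184429. H = 0.394019 + 0.184429 = 0.5784

0.5784 bits


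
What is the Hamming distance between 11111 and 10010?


Count differing positions: . ^ ^ . ^ = 3 differences

3


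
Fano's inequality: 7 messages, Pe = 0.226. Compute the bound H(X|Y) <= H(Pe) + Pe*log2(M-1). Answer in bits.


H(Pe) = -Pe*log2(Pe) - (1-Pe)*log2(1-Pe) = -0.226*log2(0.226) - 0.774*log2(0.774) = 0.484907 + 0.286066 = 0.771. Pe*log2(M-1) = 0.226*log2(6) = 0.584202. Bound = H(Pe) + Pe*log2(M-1) = 0.484907 + 0.286066 + 0.584202 = 1.3552

1.3552 bits


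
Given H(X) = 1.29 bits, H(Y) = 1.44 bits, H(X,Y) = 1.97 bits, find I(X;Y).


I(X;Y) = H(X) + H(Y) - H(X,Y) = 1.29 + 1.44 - 1.97 = 0.76

0.76 bits


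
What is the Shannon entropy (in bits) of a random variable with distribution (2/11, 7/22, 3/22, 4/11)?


H = -sum(p_i * log2(p_i)). Terms: -(2/11)*log2(2/11) = 0.447169; -(7/22)*log2(7/22) = 0.525661; -(3/22)*log2(3/22) = 0.391973; -(4/11)*log2(4/11) = 0.530702. H = 0.447169 + 0.525661 + 0.391973 + 0.530702 = 1.8955

1.8955 bits


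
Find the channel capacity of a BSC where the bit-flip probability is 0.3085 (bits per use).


H(p) = -p*log2(p) - (1-p)*log2(1-p) = -0.3085*log2(0.3085) - 0.6915*log2(0.6915) = 0.523419 + 0.368016 = 0.8914. C = 1 - H(p) = 1 - 0.8914 = 0.1086

0.1086 bits


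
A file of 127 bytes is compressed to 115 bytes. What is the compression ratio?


Ratio = original / compressed = 127 / 115 = 1.1043

1.1043


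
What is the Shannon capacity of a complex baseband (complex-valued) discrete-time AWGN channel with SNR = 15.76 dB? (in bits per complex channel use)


SNR_linear = 10^(15.76/10) = 37.6704; C = log2(1 + SNR_linear) = log2(1 + 37.6704) = 5.2732

5.2732 bits/channel use


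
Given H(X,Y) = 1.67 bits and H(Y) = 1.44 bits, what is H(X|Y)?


H(X|Y) = H(X,Y) - H(Y) = 1.67 - 1.44 = 0.23

0.23 bits


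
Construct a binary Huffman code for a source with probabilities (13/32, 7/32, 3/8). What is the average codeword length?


Huffman construction (repeatedly merge the two least-probable nodes; each merge adds 1 bit to every symbol beneath it): 7/32 + 3/8 = 19/32; 13/32 + 19/32 = 1. Resulting codeword lengths (in the order the probabilities were given): (1, 2, 2). L_avg = sum(p_i * l_i) = 13/32*1 + 7/32*2 + 3/8*2 = 51/32 = 1.5938

1.5938 bits


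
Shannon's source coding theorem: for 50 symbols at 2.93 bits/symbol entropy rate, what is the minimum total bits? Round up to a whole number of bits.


Minimum bits >= n * H = 50 * 2.93 = 146.5, rounded up to a whole number of bits = 147

147 bits


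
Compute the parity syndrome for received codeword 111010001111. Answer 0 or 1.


Syndrome = XOR of all bits = 1 XOR 1 XOR 1 XOR 0 XOR 1 XOR 0 XOR 0 XOR 0 XOR 1 XOR 1 XOR 1 XOR 1 = 0

0


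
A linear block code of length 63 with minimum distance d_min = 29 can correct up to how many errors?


Correction capability = floor((d-1)/2) = floor((29-1)/2) = 14

14 errors


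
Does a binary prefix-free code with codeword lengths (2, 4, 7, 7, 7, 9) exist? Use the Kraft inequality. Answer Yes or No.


Kraft sum = sum(2^(-l_i)) = 0.3379, need <= 1. Result: satisfied (a binary prefix-free code with these lengths exists)

Yes


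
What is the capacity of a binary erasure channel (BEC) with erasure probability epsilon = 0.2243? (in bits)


C = 1 - epsilon = 1 - 0.2243 = 0.7757

0.7757 bits


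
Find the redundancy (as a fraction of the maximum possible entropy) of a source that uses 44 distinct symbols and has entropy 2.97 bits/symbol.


H_max = log2(K) = log2(44) = 5.4594 bits/symbol. Redundancy = 1 - H/H_max = 1 - 2.97/5.4594 = 1 - 0.544 = 0.456

0.456


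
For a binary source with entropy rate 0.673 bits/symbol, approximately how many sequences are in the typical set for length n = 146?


log2|A_typical| = nH = 146 * 0.673 = 98.258, so |A_typical| ~ 2^98.258 = 3.790e+29

3.790e+29


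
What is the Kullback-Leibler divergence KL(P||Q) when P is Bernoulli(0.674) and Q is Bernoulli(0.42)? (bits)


KL = p*log2(p/q) + (1-p)*log2((1-p)/(1-q)) = 0.674*log2(0.674/0.42) + 0.326*log2(0.326/0.58) = 0.1889

0.1889 bits


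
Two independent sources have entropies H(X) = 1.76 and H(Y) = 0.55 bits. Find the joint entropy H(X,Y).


For independent variables, H(X,Y) = H(X) + H(Y) = 1.76 + 0.55 = 2.31

2.31 bits


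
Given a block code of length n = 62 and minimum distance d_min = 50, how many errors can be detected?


Detection capability = d_min - 1 = 50 - 1 = 49

49 errors


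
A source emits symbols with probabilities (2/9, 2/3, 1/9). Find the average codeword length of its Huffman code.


Huffman construction (repeatedly merge the two least-probable nodes; each merge adds 1 bit to every symbol beneath it): 1/9 + 2/9 = 1/3; 1/3 + 2/3 = 1. Resulting codeword lengths (in the order the probabilities were given): (2, 1, 2). L_avg = sum(p_i * l_i) = 2/9*2 + 2/3*1 + 1/9*2 = 4/3 = 1.3333

1.3333 bits


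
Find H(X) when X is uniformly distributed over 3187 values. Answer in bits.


H = log2(n) = log2(3187) = 11.638

11.638 bits


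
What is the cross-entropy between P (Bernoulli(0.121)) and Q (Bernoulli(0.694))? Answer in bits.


H(P,Q) = -p*log2(q) - (1-p)*log2(1-q). -0.121*log2(0.694) = 0.063766; -0.879*log2(0.306) = 1.501680. H(P,Q) = 0.063766 + 1.501680 = 1.5654

1.5654 bits


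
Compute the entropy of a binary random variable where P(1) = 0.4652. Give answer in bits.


H = -p*log2(p) - (1-p)*log2(1-p). -0.4652*log2(0.4652) = 0.513617; -0.5348*log2(0.5348) = 0.482886. H = 0.513617 + 0.482886 = 0.9965

0.9965 bits


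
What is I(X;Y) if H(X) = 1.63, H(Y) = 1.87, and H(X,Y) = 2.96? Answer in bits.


I(X;Y) = H(X) + H(Y) - H(X,Y) = 1.63 + 1.87 - 2.96 = 0.54

0.54 bits


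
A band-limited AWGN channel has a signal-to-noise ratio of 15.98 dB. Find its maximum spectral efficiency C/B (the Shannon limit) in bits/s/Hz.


SNR_linear = 10^(15.98/10) = 39.6278; C/B = log2(1 + SNR_linear) = log2(1 + 39.6278) = 5.3444

5.3444 bits/s/Hz


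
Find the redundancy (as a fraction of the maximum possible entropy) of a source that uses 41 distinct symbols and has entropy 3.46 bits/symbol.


H_max = log2(K) = log2(41) = 5.3576 bits/symbol. Redundancy = 1 - H/H_max = 1 - 3.46/5.3576 = 1 - 0.6458 = 0.3542

0.3542


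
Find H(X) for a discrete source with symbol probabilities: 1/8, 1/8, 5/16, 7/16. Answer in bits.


H = -sum(p_i * log2(p_i)). Terms: -(1/8)*log2(1/8) = 0.375000; -(1/8)*log2(1/8) = 0.375000; -(5/16)*log2(5/16) = 0.524397; -(7/16)*log2(7/16) = 0.521782. H = 0.375000 + 0.375000 + 0.524397 + 0.521782 = 1.7962

1.7962 bits
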